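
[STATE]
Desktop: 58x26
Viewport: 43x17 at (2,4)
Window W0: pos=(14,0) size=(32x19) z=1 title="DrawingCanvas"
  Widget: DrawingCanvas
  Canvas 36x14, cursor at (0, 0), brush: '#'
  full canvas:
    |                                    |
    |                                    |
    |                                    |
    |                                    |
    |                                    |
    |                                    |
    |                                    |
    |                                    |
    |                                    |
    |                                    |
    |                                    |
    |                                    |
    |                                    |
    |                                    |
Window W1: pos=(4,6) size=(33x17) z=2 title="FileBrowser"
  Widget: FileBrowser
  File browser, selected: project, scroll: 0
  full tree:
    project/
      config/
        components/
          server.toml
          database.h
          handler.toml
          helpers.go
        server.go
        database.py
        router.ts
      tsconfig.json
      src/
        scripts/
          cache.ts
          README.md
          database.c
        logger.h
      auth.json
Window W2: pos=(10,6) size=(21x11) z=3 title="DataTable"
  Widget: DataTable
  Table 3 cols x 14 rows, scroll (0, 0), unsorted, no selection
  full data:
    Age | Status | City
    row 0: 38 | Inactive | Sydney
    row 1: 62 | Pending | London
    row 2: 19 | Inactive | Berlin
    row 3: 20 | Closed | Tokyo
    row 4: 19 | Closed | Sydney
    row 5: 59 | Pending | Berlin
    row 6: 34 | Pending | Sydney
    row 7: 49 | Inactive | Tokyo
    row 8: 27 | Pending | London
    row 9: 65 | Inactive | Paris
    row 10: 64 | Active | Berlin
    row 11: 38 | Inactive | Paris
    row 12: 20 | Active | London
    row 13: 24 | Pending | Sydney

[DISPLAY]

            ┃                              
            ┃                              
  ┏━━━━━┏━━━━━━━━━━━━━━━━━━━┓━━━━━┓        
  ┃ File┃ DataTable         ┃     ┃        
  ┠─────┠───────────────────┨─────┨        
  ┃> [-]┃Age│Status  │City  ┃     ┃        
  ┃    [┃───┼────────┼──────┃     ┃        
  ┃    t┃38 │Inactive│Sydney┃     ┃        
  ┃    [┃62 │Pending │London┃     ┃        
  ┃    a┃19 │Inactive│Berlin┃     ┃        
  ┃     ┃20 │Closed  │Tokyo ┃     ┃        
  ┃     ┃19 │Closed  │Sydney┃     ┃        
  ┃     ┗━━━━━━━━━━━━━━━━━━━┛     ┃        
  ┃                               ┃        
  ┃                               ┃━━━━━━━━
  ┃                               ┃        
  ┃                               ┃        


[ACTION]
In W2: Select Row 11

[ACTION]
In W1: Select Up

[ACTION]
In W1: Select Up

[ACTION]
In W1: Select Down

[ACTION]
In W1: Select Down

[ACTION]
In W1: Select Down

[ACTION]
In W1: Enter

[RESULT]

            ┃                              
            ┃                              
  ┏━━━━━┏━━━━━━━━━━━━━━━━━━━┓━━━━━┓        
  ┃ File┃ DataTable         ┃     ┃        
  ┠─────┠───────────────────┨─────┨        
  ┃  [-]┃Age│Status  │City  ┃     ┃        
  ┃    [┃───┼────────┼──────┃     ┃        
  ┃    t┃38 │Inactive│Sydney┃     ┃        
  ┃  > [┃62 │Pending │London┃     ┃        
  ┃     ┃19 │Inactive│Berlin┃     ┃        
  ┃     ┃20 │Closed  │Tokyo ┃     ┃        
  ┃    a┃19 │Closed  │Sydney┃     ┃        
  ┃     ┗━━━━━━━━━━━━━━━━━━━┛     ┃        
  ┃                               ┃        
  ┃                               ┃━━━━━━━━
  ┃                               ┃        
  ┃                               ┃        


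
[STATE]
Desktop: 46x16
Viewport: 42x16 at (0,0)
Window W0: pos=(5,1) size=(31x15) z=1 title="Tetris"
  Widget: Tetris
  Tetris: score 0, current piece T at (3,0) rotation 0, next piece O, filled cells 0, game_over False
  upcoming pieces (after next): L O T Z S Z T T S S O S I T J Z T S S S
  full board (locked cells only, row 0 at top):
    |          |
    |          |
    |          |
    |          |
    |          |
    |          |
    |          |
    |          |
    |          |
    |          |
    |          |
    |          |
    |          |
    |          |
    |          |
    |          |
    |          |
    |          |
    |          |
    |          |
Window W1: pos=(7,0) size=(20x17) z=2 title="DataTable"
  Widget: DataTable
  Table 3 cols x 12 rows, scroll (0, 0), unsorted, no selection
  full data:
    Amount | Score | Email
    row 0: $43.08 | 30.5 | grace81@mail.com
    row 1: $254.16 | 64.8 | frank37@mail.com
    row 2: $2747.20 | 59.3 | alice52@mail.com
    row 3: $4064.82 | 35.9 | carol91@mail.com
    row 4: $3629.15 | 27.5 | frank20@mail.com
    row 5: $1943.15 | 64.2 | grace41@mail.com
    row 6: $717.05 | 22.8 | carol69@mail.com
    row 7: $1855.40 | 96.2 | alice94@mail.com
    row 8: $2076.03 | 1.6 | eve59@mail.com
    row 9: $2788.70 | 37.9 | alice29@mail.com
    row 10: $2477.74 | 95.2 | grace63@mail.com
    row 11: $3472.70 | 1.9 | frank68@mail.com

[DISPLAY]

       ┏━━━━━━━━━━━━━━━━━━┓               
     ┏━┃ DataTable        ┃━━━━━━━━┓      
     ┃ ┠──────────────────┨        ┃      
     ┠─┃Amount  │Score│Ema┃────────┨      
     ┃ ┃────────┼─────┼───┃        ┃      
     ┃ ┃$43.08  │30.5 │gra┃        ┃      
     ┃ ┃$254.16 │64.8 │fra┃        ┃      
     ┃ ┃$2747.20│59.3 │ali┃        ┃      
     ┃ ┃$4064.82│35.9 │car┃        ┃      
     ┃ ┃$3629.15│27.5 │fra┃        ┃      
     ┃ ┃$1943.15│64.2 │gra┃        ┃      
     ┃ ┃$717.05 │22.8 │car┃        ┃      
     ┃ ┃$1855.40│96.2 │ali┃        ┃      
     ┃ ┃$2076.03│1.6  │eve┃        ┃      
     ┃ ┃$2788.70│37.9 │ali┃        ┃      
     ┗━┃$2477.74│95.2 │gra┃━━━━━━━━┛      


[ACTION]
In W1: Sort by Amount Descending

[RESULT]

       ┏━━━━━━━━━━━━━━━━━━┓               
     ┏━┃ DataTable        ┃━━━━━━━━┓      
     ┃ ┠──────────────────┨        ┃      
     ┠─┃Amount ▼│Score│Ema┃────────┨      
     ┃ ┃────────┼─────┼───┃        ┃      
     ┃ ┃$4064.82│35.9 │car┃        ┃      
     ┃ ┃$3629.15│27.5 │fra┃        ┃      
     ┃ ┃$3472.70│1.9  │fra┃        ┃      
     ┃ ┃$2788.70│37.9 │ali┃        ┃      
     ┃ ┃$2747.20│59.3 │ali┃        ┃      
     ┃ ┃$2477.74│95.2 │gra┃        ┃      
     ┃ ┃$2076.03│1.6  │eve┃        ┃      
     ┃ ┃$1943.15│64.2 │gra┃        ┃      
     ┃ ┃$1855.40│96.2 │ali┃        ┃      
     ┃ ┃$717.05 │22.8 │car┃        ┃      
     ┗━┃$254.16 │64.8 │fra┃━━━━━━━━┛      


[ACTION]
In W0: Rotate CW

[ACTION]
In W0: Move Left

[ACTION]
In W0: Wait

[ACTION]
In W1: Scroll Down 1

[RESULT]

       ┏━━━━━━━━━━━━━━━━━━┓               
     ┏━┃ DataTable        ┃━━━━━━━━┓      
     ┃ ┠──────────────────┨        ┃      
     ┠─┃Amount ▼│Score│Ema┃────────┨      
     ┃ ┃────────┼─────┼───┃        ┃      
     ┃ ┃$3629.15│27.5 │fra┃        ┃      
     ┃ ┃$3472.70│1.9  │fra┃        ┃      
     ┃ ┃$2788.70│37.9 │ali┃        ┃      
     ┃ ┃$2747.20│59.3 │ali┃        ┃      
     ┃ ┃$2477.74│95.2 │gra┃        ┃      
     ┃ ┃$2076.03│1.6  │eve┃        ┃      
     ┃ ┃$1943.15│64.2 │gra┃        ┃      
     ┃ ┃$1855.40│96.2 │ali┃        ┃      
     ┃ ┃$717.05 │22.8 │car┃        ┃      
     ┃ ┃$254.16 │64.8 │fra┃        ┃      
     ┗━┃$43.08  │30.5 │gra┃━━━━━━━━┛      


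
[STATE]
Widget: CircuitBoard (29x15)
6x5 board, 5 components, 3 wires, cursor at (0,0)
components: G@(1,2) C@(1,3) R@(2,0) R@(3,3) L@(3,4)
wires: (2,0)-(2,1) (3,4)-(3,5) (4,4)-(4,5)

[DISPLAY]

   0 1 2 3 4 5               
0  [.]                       
                             
1           G   C            
                             
2   R ─ ·                    
                             
3               R   L ─ ·    
                             
4                   · ─ ·    
Cursor: (0,0)                
                             
                             
                             
                             


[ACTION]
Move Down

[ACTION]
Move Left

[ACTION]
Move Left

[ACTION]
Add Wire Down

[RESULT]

   0 1 2 3 4 5               
0                            
                             
1  [.]      G   C            
    │                        
2   R ─ ·                    
                             
3               R   L ─ ·    
                             
4                   · ─ ·    
Cursor: (1,0)                
                             
                             
                             
                             


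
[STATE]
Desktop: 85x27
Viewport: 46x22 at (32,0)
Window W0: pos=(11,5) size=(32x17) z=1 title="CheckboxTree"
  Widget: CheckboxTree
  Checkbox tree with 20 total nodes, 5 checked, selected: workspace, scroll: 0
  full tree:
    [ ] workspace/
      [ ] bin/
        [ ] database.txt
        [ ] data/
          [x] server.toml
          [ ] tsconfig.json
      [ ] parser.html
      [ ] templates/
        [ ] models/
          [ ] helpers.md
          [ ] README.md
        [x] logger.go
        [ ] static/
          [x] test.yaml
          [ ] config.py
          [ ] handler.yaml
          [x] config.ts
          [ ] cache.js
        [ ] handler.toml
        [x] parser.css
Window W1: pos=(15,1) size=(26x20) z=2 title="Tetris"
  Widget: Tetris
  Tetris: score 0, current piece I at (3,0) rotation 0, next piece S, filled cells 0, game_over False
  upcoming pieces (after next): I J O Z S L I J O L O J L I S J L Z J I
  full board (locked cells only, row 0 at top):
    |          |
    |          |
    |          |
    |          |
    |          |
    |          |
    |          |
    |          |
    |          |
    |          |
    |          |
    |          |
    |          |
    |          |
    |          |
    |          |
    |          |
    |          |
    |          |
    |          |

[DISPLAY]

                                              
━━━━━━━━┓                                     
        ┃                                     
────────┨                                     
        ┃                                     
        ┃━┓                                   
        ┃ ┃                                   
        ┃─┨                                   
        ┃ ┃                                   
        ┃ ┃                                   
:       ┃ ┃                                   
        ┃ ┃                                   
        ┃ ┃                                   
        ┃ ┃                                   
        ┃ ┃                                   
        ┃ ┃                                   
        ┃ ┃                                   
        ┃ ┃                                   
        ┃ ┃                                   
        ┃ ┃                                   
━━━━━━━━┛ ┃                                   
━━━━━━━━━━┛                                   


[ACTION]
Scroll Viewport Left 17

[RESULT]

                                              
┏━━━━━━━━━━━━━━━━━━━━━━━━┓                    
┃ Tetris                 ┃                    
┠────────────────────────┨                    
┃          │Next:        ┃                    
┃          │ ░░          ┃━┓                  
┃          │░░           ┃ ┃                  
┃          │             ┃─┨                  
┃          │             ┃ ┃                  
┃          │             ┃ ┃                  
┃          │Score:       ┃ ┃                  
┃          │0            ┃ ┃                  
┃          │             ┃ ┃                  
┃          │             ┃ ┃                  
┃          │             ┃ ┃                  
┃          │             ┃ ┃                  
┃          │             ┃ ┃                  
┃          │             ┃ ┃                  
┃          │             ┃ ┃                  
┃          │             ┃ ┃                  
┗━━━━━━━━━━━━━━━━━━━━━━━━┛ ┃                  
━━━━━━━━━━━━━━━━━━━━━━━━━━━┛                  


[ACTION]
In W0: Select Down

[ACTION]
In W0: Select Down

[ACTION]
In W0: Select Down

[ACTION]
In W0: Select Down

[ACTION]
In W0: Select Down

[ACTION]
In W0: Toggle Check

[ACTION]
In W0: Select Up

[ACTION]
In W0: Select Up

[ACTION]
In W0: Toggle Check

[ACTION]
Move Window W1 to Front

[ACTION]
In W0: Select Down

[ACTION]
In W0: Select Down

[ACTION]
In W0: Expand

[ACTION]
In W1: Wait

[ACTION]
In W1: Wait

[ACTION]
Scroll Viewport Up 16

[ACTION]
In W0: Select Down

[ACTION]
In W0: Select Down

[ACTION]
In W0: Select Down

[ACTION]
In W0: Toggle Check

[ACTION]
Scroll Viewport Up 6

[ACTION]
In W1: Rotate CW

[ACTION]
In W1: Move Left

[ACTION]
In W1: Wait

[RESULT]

                                              
┏━━━━━━━━━━━━━━━━━━━━━━━━┓                    
┃ Tetris                 ┃                    
┠────────────────────────┨                    
┃  █       │Next:        ┃                    
┃  █       │ ░░          ┃━┓                  
┃  █       │░░           ┃ ┃                  
┃          │             ┃─┨                  
┃          │             ┃ ┃                  
┃          │             ┃ ┃                  
┃          │Score:       ┃ ┃                  
┃          │0            ┃ ┃                  
┃          │             ┃ ┃                  
┃          │             ┃ ┃                  
┃          │             ┃ ┃                  
┃          │             ┃ ┃                  
┃          │             ┃ ┃                  
┃          │             ┃ ┃                  
┃          │             ┃ ┃                  
┃          │             ┃ ┃                  
┗━━━━━━━━━━━━━━━━━━━━━━━━┛ ┃                  
━━━━━━━━━━━━━━━━━━━━━━━━━━━┛                  


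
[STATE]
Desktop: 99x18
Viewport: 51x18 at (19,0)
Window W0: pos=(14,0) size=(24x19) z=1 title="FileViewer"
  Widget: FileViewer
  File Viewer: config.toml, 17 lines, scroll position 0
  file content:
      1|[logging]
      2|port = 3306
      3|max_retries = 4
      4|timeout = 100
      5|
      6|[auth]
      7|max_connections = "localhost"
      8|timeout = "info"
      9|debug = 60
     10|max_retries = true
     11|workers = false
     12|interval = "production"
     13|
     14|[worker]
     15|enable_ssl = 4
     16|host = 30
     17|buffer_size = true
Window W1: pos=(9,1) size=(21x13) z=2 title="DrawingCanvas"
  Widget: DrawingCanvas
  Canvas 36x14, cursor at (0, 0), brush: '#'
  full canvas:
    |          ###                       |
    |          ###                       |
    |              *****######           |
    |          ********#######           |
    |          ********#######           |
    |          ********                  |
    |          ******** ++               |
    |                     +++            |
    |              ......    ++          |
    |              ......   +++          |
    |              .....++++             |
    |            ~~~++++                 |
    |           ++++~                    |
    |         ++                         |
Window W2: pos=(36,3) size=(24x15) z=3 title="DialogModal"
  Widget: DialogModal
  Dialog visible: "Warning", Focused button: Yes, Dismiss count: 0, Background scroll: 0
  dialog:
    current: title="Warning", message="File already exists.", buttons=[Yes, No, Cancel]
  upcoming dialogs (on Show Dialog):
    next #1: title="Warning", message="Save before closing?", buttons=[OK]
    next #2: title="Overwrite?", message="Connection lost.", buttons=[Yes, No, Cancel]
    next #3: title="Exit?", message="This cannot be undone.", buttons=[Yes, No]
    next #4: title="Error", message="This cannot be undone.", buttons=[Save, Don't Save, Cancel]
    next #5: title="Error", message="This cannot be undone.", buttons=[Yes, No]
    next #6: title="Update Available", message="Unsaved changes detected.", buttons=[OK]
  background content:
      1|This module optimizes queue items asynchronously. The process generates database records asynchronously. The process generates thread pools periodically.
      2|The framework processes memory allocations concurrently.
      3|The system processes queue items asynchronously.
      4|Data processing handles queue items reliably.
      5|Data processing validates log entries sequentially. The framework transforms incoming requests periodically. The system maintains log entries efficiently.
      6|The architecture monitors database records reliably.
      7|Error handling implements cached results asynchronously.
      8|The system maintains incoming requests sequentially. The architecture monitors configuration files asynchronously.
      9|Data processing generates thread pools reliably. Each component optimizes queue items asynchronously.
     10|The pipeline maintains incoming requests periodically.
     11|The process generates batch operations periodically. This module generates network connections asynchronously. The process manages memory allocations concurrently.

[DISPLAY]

━━━━━━━━━━━━━━━━━━┓                                
━━━━━━━━━━┓       ┃                                
anvas     ┃───────┨                                
──────────┨      ┏━━━━━━━━━━━━━━━━━━━━━━┓          
 ###      ┃      ┃ DialogModal          ┃          
 ###      ┃      ┠──────────────────────┨          
     *****┃      ┃This module optimizes ┃          
 ********#┃      ┃The framework processe┃          
 ********#┃      ┃The system processes q┃          
 ******** ┃ = "lo┃Da┌────────────────┐le┃          
 ******** ┃"     ┃Da│    Warning     │da┃          
          ┃      ┃Th│File already exi│it┃          
     .....┃rue   ┃Er│[Yes]  No   Canc│me┃          
━━━━━━━━━━┛      ┃Th└────────────────┘ i┃          
rval = "productio┃Data processing genera┃          
                 ┃The pipeline maintains┃          
ker]             ┃The process generates ┃          
le_ssl = 4       ┗━━━━━━━━━━━━━━━━━━━━━━┛          


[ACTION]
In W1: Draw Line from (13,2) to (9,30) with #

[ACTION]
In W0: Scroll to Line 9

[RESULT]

━━━━━━━━━━━━━━━━━━┓                                
━━━━━━━━━━┓       ┃                                
anvas     ┃───────┨                                
──────────┨      ┏━━━━━━━━━━━━━━━━━━━━━━┓          
 ###      ┃      ┃ DialogModal          ┃          
 ###      ┃      ┠──────────────────────┨          
     *****┃      ┃This module optimizes ┃          
 ********#┃ = "lo┃The framework processe┃          
 ********#┃"     ┃The system processes q┃          
 ******** ┃      ┃Da┌────────────────┐le┃          
 ******** ┃rue   ┃Da│    Warning     │da┃          
          ┃      ┃Th│File already exi│it┃          
     .....┃ductio┃Er│[Yes]  No   Canc│me┃          
━━━━━━━━━━┛      ┃Th└────────────────┘ i┃          
ker]             ┃Data processing genera┃          
le_ssl = 4       ┃The pipeline maintains┃          
 = 30            ┃The process generates ┃          
er_size = true   ┗━━━━━━━━━━━━━━━━━━━━━━┛          


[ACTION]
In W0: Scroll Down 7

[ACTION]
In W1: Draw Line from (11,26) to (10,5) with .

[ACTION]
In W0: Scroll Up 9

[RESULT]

━━━━━━━━━━━━━━━━━━┓                                
━━━━━━━━━━┓       ┃                                
anvas     ┃───────┨                                
──────────┨      ┏━━━━━━━━━━━━━━━━━━━━━━┓          
 ###      ┃      ┃ DialogModal          ┃          
 ###      ┃      ┠──────────────────────┨          
     *****┃      ┃This module optimizes ┃          
 ********#┃      ┃The framework processe┃          
 ********#┃      ┃The system processes q┃          
 ******** ┃ = "lo┃Da┌────────────────┐le┃          
 ******** ┃"     ┃Da│    Warning     │da┃          
          ┃      ┃Th│File already exi│it┃          
     .....┃rue   ┃Er│[Yes]  No   Canc│me┃          
━━━━━━━━━━┛      ┃Th└────────────────┘ i┃          
rval = "productio┃Data processing genera┃          
                 ┃The pipeline maintains┃          
ker]             ┃The process generates ┃          
le_ssl = 4       ┗━━━━━━━━━━━━━━━━━━━━━━┛          


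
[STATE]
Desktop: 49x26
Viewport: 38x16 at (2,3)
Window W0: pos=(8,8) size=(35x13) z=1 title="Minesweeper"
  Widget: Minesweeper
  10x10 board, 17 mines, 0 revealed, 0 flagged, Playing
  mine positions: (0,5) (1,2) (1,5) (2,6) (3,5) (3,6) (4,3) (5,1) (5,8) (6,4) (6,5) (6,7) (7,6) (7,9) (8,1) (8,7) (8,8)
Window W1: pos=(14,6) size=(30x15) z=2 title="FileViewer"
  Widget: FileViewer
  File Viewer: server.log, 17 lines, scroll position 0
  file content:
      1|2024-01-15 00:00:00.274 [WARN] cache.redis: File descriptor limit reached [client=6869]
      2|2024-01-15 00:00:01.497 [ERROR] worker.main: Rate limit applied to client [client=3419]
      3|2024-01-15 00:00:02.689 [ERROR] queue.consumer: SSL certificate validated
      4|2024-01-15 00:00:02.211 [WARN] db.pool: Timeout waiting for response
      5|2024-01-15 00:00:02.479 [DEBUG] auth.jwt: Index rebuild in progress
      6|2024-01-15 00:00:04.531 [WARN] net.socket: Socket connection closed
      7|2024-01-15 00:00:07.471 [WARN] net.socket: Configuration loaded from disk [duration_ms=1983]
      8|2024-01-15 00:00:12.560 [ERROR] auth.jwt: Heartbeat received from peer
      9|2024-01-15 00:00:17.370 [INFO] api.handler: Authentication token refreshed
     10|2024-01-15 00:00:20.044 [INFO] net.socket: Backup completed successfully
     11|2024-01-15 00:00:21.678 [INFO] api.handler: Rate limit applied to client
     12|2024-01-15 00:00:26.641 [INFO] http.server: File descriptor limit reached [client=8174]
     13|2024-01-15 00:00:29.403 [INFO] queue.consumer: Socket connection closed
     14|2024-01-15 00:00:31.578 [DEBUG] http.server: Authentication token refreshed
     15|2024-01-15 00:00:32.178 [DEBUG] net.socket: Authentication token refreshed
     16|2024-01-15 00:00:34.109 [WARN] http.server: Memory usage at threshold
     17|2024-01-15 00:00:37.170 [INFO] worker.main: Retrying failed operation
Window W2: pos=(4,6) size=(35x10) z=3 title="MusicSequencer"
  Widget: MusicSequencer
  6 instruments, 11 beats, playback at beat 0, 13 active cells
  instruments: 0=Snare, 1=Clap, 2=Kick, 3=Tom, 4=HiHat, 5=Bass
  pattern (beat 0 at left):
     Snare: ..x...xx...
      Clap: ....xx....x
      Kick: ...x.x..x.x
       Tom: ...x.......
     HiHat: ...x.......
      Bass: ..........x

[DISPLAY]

                                      
                                      
                                      
  ┏━━━━━━━━━━━━━━━━━━━━━━━━━━━━━━━━━┓━
  ┃ MusicSequencer                  ┃ 
  ┠─────────────────────────────────┨─
  ┃      ▼1234567890                ┃[
  ┃ Snare··█···██···                ┃[
  ┃  Clap····██····█                ┃[
  ┃  Kick···█·█··█·█                ┃[
  ┃   Tom···█·······                ┃[
  ┃ HiHat···█·······                ┃[
  ┗━━━━━━━━━━━━━━━━━━━━━━━━━━━━━━━━━┛[
      ┃■■■■■┃2024-01-15 00:00:12.560 [
      ┃■■■■■┃2024-01-15 00:00:17.370 [
      ┃■■■■■┃2024-01-15 00:00:20.044 [


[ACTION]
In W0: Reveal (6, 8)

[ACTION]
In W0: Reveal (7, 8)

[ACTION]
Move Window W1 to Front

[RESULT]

                                      
                                      
                                      
  ┏━━━━━━━━━┏━━━━━━━━━━━━━━━━━━━━━━━━━
  ┃ MusicSeq┃ FileViewer              
  ┠─────────┠─────────────────────────
  ┃      ▼12┃2024-01-15 00:00:00.274 [
  ┃ Snare··█┃2024-01-15 00:00:01.497 [
  ┃  Clap···┃2024-01-15 00:00:02.689 [
  ┃  Kick···┃2024-01-15 00:00:02.211 [
  ┃   Tom···┃2024-01-15 00:00:02.479 [
  ┃ HiHat···┃2024-01-15 00:00:04.531 [
  ┗━━━━━━━━━┃2024-01-15 00:00:07.471 [
      ┃■■■■■┃2024-01-15 00:00:12.560 [
      ┃■■■■■┃2024-01-15 00:00:17.370 [
      ┃■■■■■┃2024-01-15 00:00:20.044 [


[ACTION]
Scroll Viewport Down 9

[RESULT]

  ┃ Snare··█┃2024-01-15 00:00:01.497 [
  ┃  Clap···┃2024-01-15 00:00:02.689 [
  ┃  Kick···┃2024-01-15 00:00:02.211 [
  ┃   Tom···┃2024-01-15 00:00:02.479 [
  ┃ HiHat···┃2024-01-15 00:00:04.531 [
  ┗━━━━━━━━━┃2024-01-15 00:00:07.471 [
      ┃■■■■■┃2024-01-15 00:00:12.560 [
      ┃■■■■■┃2024-01-15 00:00:17.370 [
      ┃■■■■■┃2024-01-15 00:00:20.044 [
      ┃■■■■■┃2024-01-15 00:00:21.678 [
      ┗━━━━━┗━━━━━━━━━━━━━━━━━━━━━━━━━
                                      
                                      
                                      
                                      
                                      


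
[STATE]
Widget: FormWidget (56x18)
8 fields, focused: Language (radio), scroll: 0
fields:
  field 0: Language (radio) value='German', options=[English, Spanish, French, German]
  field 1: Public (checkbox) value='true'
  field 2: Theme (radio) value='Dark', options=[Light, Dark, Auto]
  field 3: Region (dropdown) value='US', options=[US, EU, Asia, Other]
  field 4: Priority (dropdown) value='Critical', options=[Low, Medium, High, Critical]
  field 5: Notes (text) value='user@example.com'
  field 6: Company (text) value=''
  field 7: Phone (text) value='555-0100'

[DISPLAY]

> Language:   ( ) English  ( ) Spanish  ( ) French  (●) 
  Public:     [x]                                       
  Theme:      ( ) Light  (●) Dark  ( ) Auto             
  Region:     [US                                     ▼]
  Priority:   [Critical                               ▼]
  Notes:      [user@example.com                        ]
  Company:    [                                        ]
  Phone:      [555-0100                                ]
                                                        
                                                        
                                                        
                                                        
                                                        
                                                        
                                                        
                                                        
                                                        
                                                        


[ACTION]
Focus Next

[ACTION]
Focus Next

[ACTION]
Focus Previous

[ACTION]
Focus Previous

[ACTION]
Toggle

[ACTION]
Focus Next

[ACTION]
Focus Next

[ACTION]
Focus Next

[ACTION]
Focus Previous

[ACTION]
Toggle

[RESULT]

  Language:   ( ) English  ( ) Spanish  ( ) French  (●) 
  Public:     [x]                                       
> Theme:      ( ) Light  (●) Dark  ( ) Auto             
  Region:     [US                                     ▼]
  Priority:   [Critical                               ▼]
  Notes:      [user@example.com                        ]
  Company:    [                                        ]
  Phone:      [555-0100                                ]
                                                        
                                                        
                                                        
                                                        
                                                        
                                                        
                                                        
                                                        
                                                        
                                                        


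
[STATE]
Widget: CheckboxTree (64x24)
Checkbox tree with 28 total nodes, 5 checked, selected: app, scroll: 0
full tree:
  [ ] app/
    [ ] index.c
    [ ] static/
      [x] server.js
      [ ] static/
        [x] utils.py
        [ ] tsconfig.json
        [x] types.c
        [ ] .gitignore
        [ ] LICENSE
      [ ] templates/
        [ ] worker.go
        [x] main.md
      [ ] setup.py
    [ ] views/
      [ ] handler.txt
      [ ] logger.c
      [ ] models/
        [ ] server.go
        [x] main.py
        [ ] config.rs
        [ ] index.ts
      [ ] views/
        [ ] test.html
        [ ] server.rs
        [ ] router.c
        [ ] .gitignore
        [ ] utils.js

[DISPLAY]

>[-] app/                                                       
   [ ] index.c                                                  
   [-] static/                                                  
     [x] server.js                                              
     [-] static/                                                
       [x] utils.py                                             
       [ ] tsconfig.json                                        
       [x] types.c                                              
       [ ] .gitignore                                           
       [ ] LICENSE                                              
     [-] templates/                                             
       [ ] worker.go                                            
       [x] main.md                                              
     [ ] setup.py                                               
   [-] views/                                                   
     [ ] handler.txt                                            
     [ ] logger.c                                               
     [-] models/                                                
       [ ] server.go                                            
       [x] main.py                                              
       [ ] config.rs                                            
       [ ] index.ts                                             
     [ ] views/                                                 
       [ ] test.html                                            


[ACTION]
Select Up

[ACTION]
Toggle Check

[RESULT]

>[x] app/                                                       
   [x] index.c                                                  
   [x] static/                                                  
     [x] server.js                                              
     [x] static/                                                
       [x] utils.py                                             
       [x] tsconfig.json                                        
       [x] types.c                                              
       [x] .gitignore                                           
       [x] LICENSE                                              
     [x] templates/                                             
       [x] worker.go                                            
       [x] main.md                                              
     [x] setup.py                                               
   [x] views/                                                   
     [x] handler.txt                                            
     [x] logger.c                                               
     [x] models/                                                
       [x] server.go                                            
       [x] main.py                                              
       [x] config.rs                                            
       [x] index.ts                                             
     [x] views/                                                 
       [x] test.html                                            


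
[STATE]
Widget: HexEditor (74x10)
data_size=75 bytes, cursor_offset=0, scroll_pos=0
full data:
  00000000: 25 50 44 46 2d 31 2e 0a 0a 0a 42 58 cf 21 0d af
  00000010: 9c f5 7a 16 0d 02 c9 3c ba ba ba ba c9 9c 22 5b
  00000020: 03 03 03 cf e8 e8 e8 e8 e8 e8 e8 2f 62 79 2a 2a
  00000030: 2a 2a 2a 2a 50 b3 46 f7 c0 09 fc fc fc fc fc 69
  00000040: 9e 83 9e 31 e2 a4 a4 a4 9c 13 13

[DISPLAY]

00000000  25 50 44 46 2d 31 2e 0a  0a 0a 42 58 cf 21 0d af  |%PDF-1....BX.
00000010  9c f5 7a 16 0d 02 c9 3c  ba ba ba ba c9 9c 22 5b  |..z....<.....
00000020  03 03 03 cf e8 e8 e8 e8  e8 e8 e8 2f 62 79 2a 2a  |.........../b
00000030  2a 2a 2a 2a 50 b3 46 f7  c0 09 fc fc fc fc fc 69  |****P.F......
00000040  9e 83 9e 31 e2 a4 a4 a4  9c 13 13                 |...1.......  
                                                                          
                                                                          
                                                                          
                                                                          
                                                                          


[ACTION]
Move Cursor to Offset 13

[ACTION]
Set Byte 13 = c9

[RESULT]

00000000  25 50 44 46 2d 31 2e 0a  0a 0a 42 58 cf C9 0d af  |%PDF-1....BX.
00000010  9c f5 7a 16 0d 02 c9 3c  ba ba ba ba c9 9c 22 5b  |..z....<.....
00000020  03 03 03 cf e8 e8 e8 e8  e8 e8 e8 2f 62 79 2a 2a  |.........../b
00000030  2a 2a 2a 2a 50 b3 46 f7  c0 09 fc fc fc fc fc 69  |****P.F......
00000040  9e 83 9e 31 e2 a4 a4 a4  9c 13 13                 |...1.......  
                                                                          
                                                                          
                                                                          
                                                                          
                                                                          


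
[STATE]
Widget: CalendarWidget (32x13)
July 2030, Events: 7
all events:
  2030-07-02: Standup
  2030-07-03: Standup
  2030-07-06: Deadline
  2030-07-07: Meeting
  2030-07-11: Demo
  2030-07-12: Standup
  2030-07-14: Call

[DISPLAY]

           July 2030            
Mo Tu We Th Fr Sa Su            
 1  2*  3*  4  5  6*  7*        
 8  9 10 11* 12* 13 14*         
15 16 17 18 19 20 21            
22 23 24 25 26 27 28            
29 30 31                        
                                
                                
                                
                                
                                
                                


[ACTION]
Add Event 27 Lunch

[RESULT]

           July 2030            
Mo Tu We Th Fr Sa Su            
 1  2*  3*  4  5  6*  7*        
 8  9 10 11* 12* 13 14*         
15 16 17 18 19 20 21            
22 23 24 25 26 27* 28           
29 30 31                        
                                
                                
                                
                                
                                
                                


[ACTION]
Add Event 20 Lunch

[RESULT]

           July 2030            
Mo Tu We Th Fr Sa Su            
 1  2*  3*  4  5  6*  7*        
 8  9 10 11* 12* 13 14*         
15 16 17 18 19 20* 21           
22 23 24 25 26 27* 28           
29 30 31                        
                                
                                
                                
                                
                                
                                


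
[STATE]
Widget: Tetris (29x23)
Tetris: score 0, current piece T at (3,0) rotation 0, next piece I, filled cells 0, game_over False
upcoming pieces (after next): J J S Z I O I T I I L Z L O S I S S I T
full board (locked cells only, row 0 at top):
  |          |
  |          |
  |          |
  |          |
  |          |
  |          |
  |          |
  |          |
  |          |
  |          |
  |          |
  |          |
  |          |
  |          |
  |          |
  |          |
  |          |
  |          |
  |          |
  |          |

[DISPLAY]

    ▒     │Next:             
   ▒▒▒    │████              
          │                  
          │                  
          │                  
          │                  
          │Score:            
          │0                 
          │                  
          │                  
          │                  
          │                  
          │                  
          │                  
          │                  
          │                  
          │                  
          │                  
          │                  
          │                  
          │                  
          │                  
          │                  


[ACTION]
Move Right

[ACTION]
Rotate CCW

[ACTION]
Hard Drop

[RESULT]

   ████   │Next:             
          │█                 
          │███               
          │                  
          │                  
          │                  
          │Score:            
          │0                 
          │                  
          │                  
          │                  
          │                  
          │                  
          │                  
          │                  
          │                  
          │                  
     ▒    │                  
    ▒▒    │                  
     ▒    │                  
          │                  
          │                  
          │                  
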